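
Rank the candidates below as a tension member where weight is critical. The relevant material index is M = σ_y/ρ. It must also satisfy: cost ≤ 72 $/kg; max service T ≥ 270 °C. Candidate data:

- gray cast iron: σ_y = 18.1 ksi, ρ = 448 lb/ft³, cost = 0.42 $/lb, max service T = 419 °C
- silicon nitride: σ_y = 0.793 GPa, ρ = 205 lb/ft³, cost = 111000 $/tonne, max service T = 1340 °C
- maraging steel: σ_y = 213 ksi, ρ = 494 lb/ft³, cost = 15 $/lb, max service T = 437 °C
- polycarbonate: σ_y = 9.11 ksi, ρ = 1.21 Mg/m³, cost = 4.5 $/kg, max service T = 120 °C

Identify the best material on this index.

Screen on constraints: cost ≤ 72 $/kg; max service T ≥ 270 °C. Survivors: gray cast iron, maraging steel.
In SI units:
  gray cast iron: σ_y = 124.8 MPa, ρ = 7176 kg/m³
  maraging steel: σ_y = 1469 MPa, ρ = 7913 kg/m³
  maraging steel: M = 186 kN·m/kg
  gray cast iron: M = 17.4 kN·m/kg
Maraging steel has the largest M.

maraging steel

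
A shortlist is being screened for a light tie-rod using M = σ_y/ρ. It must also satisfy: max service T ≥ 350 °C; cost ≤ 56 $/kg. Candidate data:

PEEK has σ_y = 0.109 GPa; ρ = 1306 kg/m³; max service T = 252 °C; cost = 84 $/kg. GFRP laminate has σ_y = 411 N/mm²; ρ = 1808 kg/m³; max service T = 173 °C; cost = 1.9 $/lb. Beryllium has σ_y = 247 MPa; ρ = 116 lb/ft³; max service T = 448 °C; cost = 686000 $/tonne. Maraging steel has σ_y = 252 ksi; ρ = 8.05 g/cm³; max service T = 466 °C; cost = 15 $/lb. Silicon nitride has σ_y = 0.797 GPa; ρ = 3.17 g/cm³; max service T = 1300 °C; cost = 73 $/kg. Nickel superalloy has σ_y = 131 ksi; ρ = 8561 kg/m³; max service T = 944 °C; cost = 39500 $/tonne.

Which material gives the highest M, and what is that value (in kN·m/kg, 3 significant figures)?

Screen on constraints: max service T ≥ 350 °C; cost ≤ 56 $/kg. Survivors: maraging steel, nickel superalloy.
After converting to SI:
  maraging steel: σ_y = 1737 MPa, ρ = 8050 kg/m³
  nickel superalloy: σ_y = 903.2 MPa, ρ = 8561 kg/m³
  maraging steel: M = 216 kN·m/kg
  nickel superalloy: M = 106 kN·m/kg
The maximum is for maraging steel.

maraging steel, M = 216 kN·m/kg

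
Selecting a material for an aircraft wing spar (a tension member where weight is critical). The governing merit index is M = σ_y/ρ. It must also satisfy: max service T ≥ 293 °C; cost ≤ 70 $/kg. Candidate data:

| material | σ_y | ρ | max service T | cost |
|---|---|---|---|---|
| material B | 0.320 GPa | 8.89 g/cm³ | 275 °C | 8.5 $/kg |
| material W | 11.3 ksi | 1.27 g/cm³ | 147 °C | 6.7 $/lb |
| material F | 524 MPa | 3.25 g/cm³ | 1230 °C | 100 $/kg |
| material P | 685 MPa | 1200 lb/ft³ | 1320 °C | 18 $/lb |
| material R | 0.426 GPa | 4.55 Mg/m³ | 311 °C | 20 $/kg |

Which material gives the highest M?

Screen on constraints: max service T ≥ 293 °C; cost ≤ 70 $/kg. Survivors: material P, material R.
Convert each candidate to consistent units, then evaluate M:
  material P: σ_y = 685.0 MPa, ρ = 19220 kg/m³
  material R: σ_y = 426.0 MPa, ρ = 4550 kg/m³
  material R: M = 93.6 kN·m/kg
  material P: M = 35.6 kN·m/kg
Material R has the largest M.

material R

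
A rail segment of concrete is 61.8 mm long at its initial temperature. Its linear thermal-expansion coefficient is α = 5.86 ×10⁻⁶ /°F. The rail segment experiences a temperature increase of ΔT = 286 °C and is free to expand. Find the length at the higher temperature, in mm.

Convert α: 5.86×10⁻⁶/°F × (9/5) = 10.5×10⁻⁶/K.
ΔL = α·L₀·ΔT = 10.5×10⁻⁶ × 61.8 mm × 286.0 K = 0.186 mm.
L = L₀ + ΔL = 61.8 + 0.186 = 61.986 mm.

61.986 mm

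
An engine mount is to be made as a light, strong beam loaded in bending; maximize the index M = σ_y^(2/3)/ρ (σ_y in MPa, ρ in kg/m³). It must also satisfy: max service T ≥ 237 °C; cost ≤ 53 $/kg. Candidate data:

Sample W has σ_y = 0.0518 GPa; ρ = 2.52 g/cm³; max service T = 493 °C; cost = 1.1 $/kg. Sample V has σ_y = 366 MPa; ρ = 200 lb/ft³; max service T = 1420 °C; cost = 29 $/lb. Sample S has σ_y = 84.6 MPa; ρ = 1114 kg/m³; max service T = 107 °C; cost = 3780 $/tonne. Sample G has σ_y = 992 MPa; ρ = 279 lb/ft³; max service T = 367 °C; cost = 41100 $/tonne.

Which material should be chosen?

Screen on constraints: max service T ≥ 237 °C; cost ≤ 53 $/kg. Survivors: sample W, sample G.
Normalizing units and computing the index:
  sample W: σ_y = 51.80 MPa, ρ = 2520 kg/m³
  sample G: σ_y = 992.0 MPa, ρ = 4469 kg/m³
  sample G: M = 22.3×10⁻³
  sample W: M = 5.51×10⁻³
Highest index: sample G.

sample G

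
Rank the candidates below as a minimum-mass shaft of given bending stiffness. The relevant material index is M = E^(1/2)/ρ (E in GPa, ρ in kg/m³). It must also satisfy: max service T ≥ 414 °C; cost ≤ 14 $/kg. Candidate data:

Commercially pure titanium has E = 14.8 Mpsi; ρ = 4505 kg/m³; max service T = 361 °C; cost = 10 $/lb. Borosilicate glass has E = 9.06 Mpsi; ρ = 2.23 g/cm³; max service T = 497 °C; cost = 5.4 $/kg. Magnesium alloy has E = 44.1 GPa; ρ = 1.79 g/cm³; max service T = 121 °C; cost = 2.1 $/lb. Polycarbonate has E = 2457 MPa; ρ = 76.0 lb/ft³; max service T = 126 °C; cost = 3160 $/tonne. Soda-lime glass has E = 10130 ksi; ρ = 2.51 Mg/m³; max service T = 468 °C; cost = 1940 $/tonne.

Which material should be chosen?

borosilicate glass

Screen on constraints: max service T ≥ 414 °C; cost ≤ 14 $/kg. Survivors: borosilicate glass, soda-lime glass.
Convert each candidate to consistent units, then evaluate M:
  borosilicate glass: E = 62.47 GPa, ρ = 2230 kg/m³
  soda-lime glass: E = 69.84 GPa, ρ = 2510 kg/m³
  borosilicate glass: M = 3.54×10⁻³
  soda-lime glass: M = 3.33×10⁻³
Borosilicate glass ranks first.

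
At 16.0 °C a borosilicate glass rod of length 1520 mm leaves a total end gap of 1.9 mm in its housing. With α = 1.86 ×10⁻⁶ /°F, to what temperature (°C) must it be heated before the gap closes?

389 °C

α = 1.86×10⁻⁶/°F × 9/5 = 3.35×10⁻⁶/K.
α·L₀·ΔT = 1.9 mm ⇒ ΔT = 1.9 / (3.35×10⁻⁶ × 1520.0) = 373.4 K.
T = 16.0 + 373.4 = 389.4 °C.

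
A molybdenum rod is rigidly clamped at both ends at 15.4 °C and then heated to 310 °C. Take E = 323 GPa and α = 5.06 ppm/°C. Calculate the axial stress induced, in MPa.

481 MPa

ΔT = 294.6 K. Constrained thermal stress σ = E·α·ΔT = 323.0×10³ MPa × 5.06×10⁻⁶ × 294.6 = 481 MPa (compressive).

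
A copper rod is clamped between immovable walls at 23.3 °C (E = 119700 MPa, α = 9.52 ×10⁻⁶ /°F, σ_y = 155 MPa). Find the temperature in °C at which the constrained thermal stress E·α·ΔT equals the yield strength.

98.9 °C

E = 119700 MPa = 119.7 GPa.
α = 9.52×10⁻⁶/°F × 9/5 = 17.1×10⁻⁶/K.
E·α·ΔT = 155.0 MPa ⇒ ΔT = 155.0 / (119.7×10³ × 17.1×10⁻⁶) = 75.57 K.
T = 23.3 + 75.57 = 98.87 °C.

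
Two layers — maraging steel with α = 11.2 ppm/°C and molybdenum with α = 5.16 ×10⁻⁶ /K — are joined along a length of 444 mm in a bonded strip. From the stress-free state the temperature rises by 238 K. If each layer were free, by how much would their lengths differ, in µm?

638 µm

Δα = |11.2 − 5.16|×10⁻⁶/K = 6.04×10⁻⁶/K.
ΔL_mismatch = Δα·L·ΔT = 6.04×10⁻⁶ × 444.0 mm × 238.0 K = 638 µm.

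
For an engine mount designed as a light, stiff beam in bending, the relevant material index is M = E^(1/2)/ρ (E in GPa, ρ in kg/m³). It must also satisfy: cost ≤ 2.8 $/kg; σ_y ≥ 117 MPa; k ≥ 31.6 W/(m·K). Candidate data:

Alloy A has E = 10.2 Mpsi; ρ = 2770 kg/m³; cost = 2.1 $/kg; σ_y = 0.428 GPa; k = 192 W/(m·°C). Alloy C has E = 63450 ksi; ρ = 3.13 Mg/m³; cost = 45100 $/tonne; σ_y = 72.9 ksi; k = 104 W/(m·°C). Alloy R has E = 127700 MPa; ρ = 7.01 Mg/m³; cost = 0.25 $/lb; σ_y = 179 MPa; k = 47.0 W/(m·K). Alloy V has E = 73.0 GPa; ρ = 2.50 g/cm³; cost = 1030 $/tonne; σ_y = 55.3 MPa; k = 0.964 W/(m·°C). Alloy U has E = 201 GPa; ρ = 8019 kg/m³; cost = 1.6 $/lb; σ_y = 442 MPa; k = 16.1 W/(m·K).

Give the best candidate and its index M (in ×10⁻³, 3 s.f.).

alloy A, M = 3.03×10⁻³

Screen on constraints: cost ≤ 2.8 $/kg; σ_y ≥ 117 MPa; k ≥ 31.6 W/(m·K). Survivors: alloy A, alloy R.
After converting to SI:
  alloy A: E = 70.33 GPa, ρ = 2770 kg/m³
  alloy R: E = 127.7 GPa, ρ = 7010 kg/m³
  alloy A: M = 3.03×10⁻³
  alloy R: M = 1.61×10⁻³
Highest index: alloy A.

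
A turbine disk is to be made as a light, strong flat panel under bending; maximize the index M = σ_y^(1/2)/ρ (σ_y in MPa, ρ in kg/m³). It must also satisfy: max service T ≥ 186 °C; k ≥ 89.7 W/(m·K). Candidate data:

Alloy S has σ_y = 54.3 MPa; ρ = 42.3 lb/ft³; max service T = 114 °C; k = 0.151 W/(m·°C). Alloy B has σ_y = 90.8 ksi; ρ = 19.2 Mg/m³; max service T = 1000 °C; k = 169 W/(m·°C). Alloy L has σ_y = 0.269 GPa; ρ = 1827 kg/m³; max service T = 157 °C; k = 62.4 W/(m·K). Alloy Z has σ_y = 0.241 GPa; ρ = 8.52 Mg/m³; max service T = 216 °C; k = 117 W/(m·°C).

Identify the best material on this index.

alloy Z

Screen on constraints: max service T ≥ 186 °C; k ≥ 89.7 W/(m·K). Survivors: alloy B, alloy Z.
In SI units:
  alloy B: σ_y = 626.0 MPa, ρ = 19200 kg/m³
  alloy Z: σ_y = 241.0 MPa, ρ = 8520 kg/m³
  alloy Z: M = 1.82×10⁻³
  alloy B: M = 1.30×10⁻³
Alloy Z ranks first.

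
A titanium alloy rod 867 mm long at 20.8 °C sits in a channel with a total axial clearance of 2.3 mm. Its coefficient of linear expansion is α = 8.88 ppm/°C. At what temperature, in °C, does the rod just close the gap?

α·L₀·ΔT = 2.3 mm ⇒ ΔT = 2.3 / (8.88×10⁻⁶ × 867.0) = 298.7 K.
T = 20.8 + 298.7 = 319.5 °C.

320 °C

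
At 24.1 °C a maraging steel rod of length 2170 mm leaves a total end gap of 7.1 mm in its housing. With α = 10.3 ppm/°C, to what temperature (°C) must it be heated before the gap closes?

α·L₀·ΔT = 7.1 mm ⇒ ΔT = 7.1 / (10.3×10⁻⁶ × 2170.0) = 317.7 K.
T = 24.1 + 317.7 = 341.8 °C.

342 °C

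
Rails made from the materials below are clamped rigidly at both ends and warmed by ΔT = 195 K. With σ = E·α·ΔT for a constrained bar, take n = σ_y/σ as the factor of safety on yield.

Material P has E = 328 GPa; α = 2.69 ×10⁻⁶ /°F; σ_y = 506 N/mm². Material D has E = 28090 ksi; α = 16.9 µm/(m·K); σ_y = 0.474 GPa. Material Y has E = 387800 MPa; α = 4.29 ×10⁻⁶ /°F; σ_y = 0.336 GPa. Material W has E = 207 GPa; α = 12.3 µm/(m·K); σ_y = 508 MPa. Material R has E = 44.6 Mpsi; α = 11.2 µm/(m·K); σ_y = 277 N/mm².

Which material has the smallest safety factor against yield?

material R

Per material, after unit conversion:
  material P: E = 328.0, α = 4.84, σ_y = 506.0 → σ = 310 MPa, n = 1.63
  material D: E = 193.7, α = 16.9, σ_y = 474.0 → σ = 638 MPa, n = 0.743
  material Y: E = 387.8, α = 7.72, σ_y = 336.0 → σ = 584 MPa, n = 0.575
  material W: E = 207.0, α = 12.3, σ_y = 508.0 → σ = 496 MPa, n = 1.02
  material R: E = 307.5, α = 11.2, σ_y = 277.0 → σ = 672 MPa, n = 0.412
The minimum is material R at n = 0.412.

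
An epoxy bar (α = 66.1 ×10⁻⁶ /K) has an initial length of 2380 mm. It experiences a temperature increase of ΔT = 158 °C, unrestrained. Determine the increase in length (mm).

ΔL = α·L₀·ΔT = 66.1×10⁻⁶ × 2380 mm × 158.0 K = 24.9 mm.

24.9 mm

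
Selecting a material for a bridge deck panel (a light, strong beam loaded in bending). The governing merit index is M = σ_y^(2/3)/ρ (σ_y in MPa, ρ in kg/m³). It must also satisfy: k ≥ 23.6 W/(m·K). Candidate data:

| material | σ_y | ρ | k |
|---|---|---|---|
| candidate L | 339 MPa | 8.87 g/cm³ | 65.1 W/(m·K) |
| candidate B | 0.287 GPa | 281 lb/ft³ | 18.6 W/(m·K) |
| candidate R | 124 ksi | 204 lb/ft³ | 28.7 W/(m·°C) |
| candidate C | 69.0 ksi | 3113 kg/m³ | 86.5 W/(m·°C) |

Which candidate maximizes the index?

Screen on constraints: k ≥ 23.6 W/(m·K). Survivors: candidate L, candidate R, candidate C.
Putting every candidate on a common basis:
  candidate L: σ_y = 339.0 MPa, ρ = 8870 kg/m³
  candidate R: σ_y = 855.0 MPa, ρ = 3268 kg/m³
  candidate C: σ_y = 475.7 MPa, ρ = 3113 kg/m³
  candidate R: M = 27.6×10⁻³
  candidate C: M = 19.6×10⁻³
  candidate L: M = 5.48×10⁻³
Highest index: candidate R.

candidate R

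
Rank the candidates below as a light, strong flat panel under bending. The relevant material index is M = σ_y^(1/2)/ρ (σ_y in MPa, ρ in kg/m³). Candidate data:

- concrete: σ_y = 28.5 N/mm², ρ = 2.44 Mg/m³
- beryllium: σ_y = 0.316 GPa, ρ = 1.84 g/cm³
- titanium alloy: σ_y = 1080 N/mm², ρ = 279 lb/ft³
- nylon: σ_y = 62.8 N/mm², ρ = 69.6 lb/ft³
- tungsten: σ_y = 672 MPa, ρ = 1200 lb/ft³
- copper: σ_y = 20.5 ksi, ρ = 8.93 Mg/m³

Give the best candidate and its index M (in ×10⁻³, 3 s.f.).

beryllium, M = 9.66×10⁻³

Normalizing units and computing the index:
  concrete: σ_y = 28.50 MPa, ρ = 2440 kg/m³
  beryllium: σ_y = 316.0 MPa, ρ = 1840 kg/m³
  titanium alloy: σ_y = 1080 MPa, ρ = 4469 kg/m³
  nylon: σ_y = 62.80 MPa, ρ = 1115 kg/m³
  tungsten: σ_y = 672.0 MPa, ρ = 19220 kg/m³
  copper: σ_y = 141.3 MPa, ρ = 8930 kg/m³
  beryllium: M = 9.66×10⁻³
  titanium alloy: M = 7.35×10⁻³
  nylon: M = 7.11×10⁻³
  concrete: M = 2.19×10⁻³
  tungsten: M = 1.35×10⁻³
  copper: M = 1.33×10⁻³
The maximum is for beryllium.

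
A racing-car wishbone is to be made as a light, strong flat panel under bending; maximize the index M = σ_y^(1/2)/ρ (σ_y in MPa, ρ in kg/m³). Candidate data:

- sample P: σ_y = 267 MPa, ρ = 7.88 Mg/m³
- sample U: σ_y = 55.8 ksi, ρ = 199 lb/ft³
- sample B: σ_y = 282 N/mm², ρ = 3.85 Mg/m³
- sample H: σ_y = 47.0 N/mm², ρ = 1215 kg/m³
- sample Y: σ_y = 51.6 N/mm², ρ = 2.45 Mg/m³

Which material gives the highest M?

Convert each candidate to consistent units, then evaluate M:
  sample P: σ_y = 267.0 MPa, ρ = 7880 kg/m³
  sample U: σ_y = 384.7 MPa, ρ = 3188 kg/m³
  sample B: σ_y = 282.0 MPa, ρ = 3850 kg/m³
  sample H: σ_y = 47.00 MPa, ρ = 1215 kg/m³
  sample Y: σ_y = 51.60 MPa, ρ = 2450 kg/m³
  sample U: M = 6.15×10⁻³
  sample H: M = 5.64×10⁻³
  sample B: M = 4.36×10⁻³
  sample Y: M = 2.93×10⁻³
  sample P: M = 2.07×10⁻³
The maximum is for sample U.

sample U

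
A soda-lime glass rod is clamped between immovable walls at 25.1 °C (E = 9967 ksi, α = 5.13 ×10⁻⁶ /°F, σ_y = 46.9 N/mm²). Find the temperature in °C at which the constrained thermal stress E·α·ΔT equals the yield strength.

99.0 °C

E = 9967 ksi = 68.72 GPa.
α = 5.13×10⁻⁶/°F × 9/5 = 9.23×10⁻⁶/K.
σ_y = 46.9 N/mm² = 46.90 MPa.
E·α·ΔT = 46.90 MPa ⇒ ΔT = 46.90 / (68.72×10³ × 9.23×10⁻⁶) = 73.91 K.
T = 25.1 + 73.91 = 99.01 °C.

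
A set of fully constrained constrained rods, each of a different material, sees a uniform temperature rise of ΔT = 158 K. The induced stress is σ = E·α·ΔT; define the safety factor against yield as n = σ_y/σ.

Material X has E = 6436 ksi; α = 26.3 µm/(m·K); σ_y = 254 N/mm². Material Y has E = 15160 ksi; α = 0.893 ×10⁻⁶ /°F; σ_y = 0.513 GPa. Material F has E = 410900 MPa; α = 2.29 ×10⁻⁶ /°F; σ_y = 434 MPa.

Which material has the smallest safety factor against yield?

Converting E to GPa, α to ×10⁻⁶/K, σ_y to MPa, then σ and n for each:
  material X: E = 44.37, α = 26.3, σ_y = 254.0 → σ = 184 MPa, n = 1.38
  material Y: E = 104.5, α = 1.61, σ_y = 513.0 → σ = 26.5 MPa, n = 19.3
  material F: E = 410.9, α = 4.12, σ_y = 434.0 → σ = 268 MPa, n = 1.62
Material X has the lowest safety factor, n = 1.38.

material X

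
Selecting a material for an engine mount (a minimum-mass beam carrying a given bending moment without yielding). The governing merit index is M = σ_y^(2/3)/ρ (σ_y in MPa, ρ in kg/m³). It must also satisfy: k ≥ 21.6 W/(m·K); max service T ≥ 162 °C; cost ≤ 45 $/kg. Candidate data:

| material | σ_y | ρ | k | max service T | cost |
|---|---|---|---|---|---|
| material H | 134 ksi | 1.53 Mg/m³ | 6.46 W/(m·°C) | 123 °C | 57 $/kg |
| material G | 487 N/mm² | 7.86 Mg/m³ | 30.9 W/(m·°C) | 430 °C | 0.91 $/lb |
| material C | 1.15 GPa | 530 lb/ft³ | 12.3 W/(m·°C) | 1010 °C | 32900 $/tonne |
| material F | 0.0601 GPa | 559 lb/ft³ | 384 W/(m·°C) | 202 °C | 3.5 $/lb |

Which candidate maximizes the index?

material G

Screen on constraints: k ≥ 21.6 W/(m·K); max service T ≥ 162 °C; cost ≤ 45 $/kg. Survivors: material G, material F.
Putting every candidate on a common basis:
  material G: σ_y = 487.0 MPa, ρ = 7860 kg/m³
  material F: σ_y = 60.10 MPa, ρ = 8954 kg/m³
  material G: M = 7.88×10⁻³
  material F: M = 1.71×10⁻³
Highest index: material G.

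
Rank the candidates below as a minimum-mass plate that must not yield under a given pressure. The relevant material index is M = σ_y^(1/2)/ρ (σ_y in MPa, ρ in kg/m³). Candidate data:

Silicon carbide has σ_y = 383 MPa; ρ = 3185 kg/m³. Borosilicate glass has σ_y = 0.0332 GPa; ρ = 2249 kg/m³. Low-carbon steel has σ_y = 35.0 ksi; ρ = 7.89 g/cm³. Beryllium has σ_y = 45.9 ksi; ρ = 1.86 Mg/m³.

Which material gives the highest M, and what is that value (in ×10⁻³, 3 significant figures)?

beryllium, M = 9.56×10⁻³

In SI units:
  silicon carbide: σ_y = 383.0 MPa, ρ = 3185 kg/m³
  borosilicate glass: σ_y = 33.20 MPa, ρ = 2249 kg/m³
  low-carbon steel: σ_y = 241.3 MPa, ρ = 7890 kg/m³
  beryllium: σ_y = 316.5 MPa, ρ = 1860 kg/m³
  beryllium: M = 9.56×10⁻³
  silicon carbide: M = 6.14×10⁻³
  borosilicate glass: M = 2.56×10⁻³
  low-carbon steel: M = 1.97×10⁻³
The maximum is for beryllium.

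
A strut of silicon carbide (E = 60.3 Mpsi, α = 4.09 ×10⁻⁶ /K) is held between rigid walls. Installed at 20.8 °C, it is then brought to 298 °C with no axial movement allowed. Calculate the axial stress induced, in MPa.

E = 60.3 Mpsi = 415.8 GPa.
ΔT = 277.2 K. Constrained thermal stress σ = E·α·ΔT = 415.8×10³ MPa × 4.09×10⁻⁶ × 277.2 = 471 MPa (compressive).

471 MPa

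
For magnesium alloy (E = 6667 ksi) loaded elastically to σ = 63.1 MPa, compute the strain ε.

E = 6667 ksi = 45.97 GPa = 45970 MPa.
ε = σ/E = 63.1 / 45970 = 1.37×10⁻³.

1.37×10⁻³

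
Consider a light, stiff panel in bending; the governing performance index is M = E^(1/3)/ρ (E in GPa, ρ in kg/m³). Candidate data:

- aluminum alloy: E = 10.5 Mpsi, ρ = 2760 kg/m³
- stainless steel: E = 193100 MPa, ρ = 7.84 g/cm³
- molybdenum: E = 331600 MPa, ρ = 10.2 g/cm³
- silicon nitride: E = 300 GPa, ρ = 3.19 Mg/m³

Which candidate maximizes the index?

silicon nitride

Normalizing units and computing the index:
  aluminum alloy: E = 72.39 GPa, ρ = 2760 kg/m³
  stainless steel: E = 193.1 GPa, ρ = 7840 kg/m³
  molybdenum: E = 331.6 GPa, ρ = 10200 kg/m³
  silicon nitride: E = 300.0 GPa, ρ = 3190 kg/m³
  silicon nitride: M = 2.10×10⁻³
  aluminum alloy: M = 1.51×10⁻³
  stainless steel: M = 0.737×10⁻³
  molybdenum: M = 0.679×10⁻³
Silicon nitride has the largest M.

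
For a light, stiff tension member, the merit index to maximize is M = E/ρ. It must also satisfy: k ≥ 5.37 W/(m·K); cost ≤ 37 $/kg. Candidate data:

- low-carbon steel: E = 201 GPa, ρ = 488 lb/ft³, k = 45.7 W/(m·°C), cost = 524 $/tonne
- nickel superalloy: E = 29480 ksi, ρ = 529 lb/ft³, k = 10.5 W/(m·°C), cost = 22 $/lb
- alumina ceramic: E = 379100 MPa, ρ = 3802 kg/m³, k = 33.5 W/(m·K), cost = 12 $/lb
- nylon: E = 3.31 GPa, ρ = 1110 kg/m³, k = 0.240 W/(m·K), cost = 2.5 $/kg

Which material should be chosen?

alumina ceramic

Screen on constraints: k ≥ 5.37 W/(m·K); cost ≤ 37 $/kg. Survivors: low-carbon steel, alumina ceramic.
Putting every candidate on a common basis:
  low-carbon steel: E = 201.0 GPa, ρ = 7817 kg/m³
  alumina ceramic: E = 379.1 GPa, ρ = 3802 kg/m³
  alumina ceramic: M = 99.7 MN·m/kg
  low-carbon steel: M = 25.7 MN·m/kg
The maximum is for alumina ceramic.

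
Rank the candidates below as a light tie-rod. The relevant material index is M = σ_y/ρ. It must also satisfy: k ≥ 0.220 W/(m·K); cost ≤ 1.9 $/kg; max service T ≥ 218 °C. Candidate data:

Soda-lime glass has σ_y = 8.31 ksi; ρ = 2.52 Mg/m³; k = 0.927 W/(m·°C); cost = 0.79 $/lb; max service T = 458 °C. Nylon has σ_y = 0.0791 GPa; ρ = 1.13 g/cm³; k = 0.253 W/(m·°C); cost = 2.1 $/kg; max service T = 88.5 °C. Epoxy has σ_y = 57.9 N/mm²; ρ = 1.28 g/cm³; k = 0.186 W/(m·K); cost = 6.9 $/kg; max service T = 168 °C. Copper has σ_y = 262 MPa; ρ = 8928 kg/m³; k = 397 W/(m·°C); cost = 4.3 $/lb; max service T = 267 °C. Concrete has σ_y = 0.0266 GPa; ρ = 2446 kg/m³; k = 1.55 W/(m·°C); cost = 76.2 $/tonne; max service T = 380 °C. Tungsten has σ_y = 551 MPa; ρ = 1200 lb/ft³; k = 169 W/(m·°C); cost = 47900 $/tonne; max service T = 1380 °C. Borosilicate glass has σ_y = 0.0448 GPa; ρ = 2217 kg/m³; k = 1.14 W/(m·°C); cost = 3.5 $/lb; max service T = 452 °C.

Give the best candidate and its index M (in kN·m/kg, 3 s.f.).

Screen on constraints: k ≥ 0.220 W/(m·K); cost ≤ 1.9 $/kg; max service T ≥ 218 °C. Survivors: soda-lime glass, concrete.
Normalizing units and computing the index:
  soda-lime glass: σ_y = 57.30 MPa, ρ = 2520 kg/m³
  concrete: σ_y = 26.60 MPa, ρ = 2446 kg/m³
  soda-lime glass: M = 22.7 kN·m/kg
  concrete: M = 10.9 kN·m/kg
Highest index: soda-lime glass.

soda-lime glass, M = 22.7 kN·m/kg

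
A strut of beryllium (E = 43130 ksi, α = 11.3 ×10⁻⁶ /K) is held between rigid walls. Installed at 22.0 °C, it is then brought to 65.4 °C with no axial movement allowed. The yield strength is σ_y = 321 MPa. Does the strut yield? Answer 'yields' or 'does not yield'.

E = 43130 ksi = 297.4 GPa.
ΔT = 43.40 K. Constrained thermal stress σ = E·α·ΔT = 297.4×10³ MPa × 11.3×10⁻⁶ × 43.40 = 146 MPa (compressive).
Compare to σ_y = 321 MPa: σ < σ_y, so it does not yield.

does not yield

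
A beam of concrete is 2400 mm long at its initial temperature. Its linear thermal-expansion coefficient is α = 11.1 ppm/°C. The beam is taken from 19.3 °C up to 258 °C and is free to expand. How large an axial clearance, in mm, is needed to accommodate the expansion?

6.36 mm

ΔT = 258 − 19.3 = 238.7 K.
ΔL = α·L₀·ΔT = 11.1×10⁻⁶ × 2400 mm × 238.7 K = 6.36 mm.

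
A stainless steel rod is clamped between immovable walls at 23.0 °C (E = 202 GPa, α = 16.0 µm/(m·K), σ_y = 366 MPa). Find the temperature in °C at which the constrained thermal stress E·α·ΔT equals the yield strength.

136 °C

E·α·ΔT = 366.0 MPa ⇒ ΔT = 366.0 / (202.0×10³ × 16.0×10⁻⁶) = 113.2 K.
T = 23.0 + 113.2 = 136.2 °C.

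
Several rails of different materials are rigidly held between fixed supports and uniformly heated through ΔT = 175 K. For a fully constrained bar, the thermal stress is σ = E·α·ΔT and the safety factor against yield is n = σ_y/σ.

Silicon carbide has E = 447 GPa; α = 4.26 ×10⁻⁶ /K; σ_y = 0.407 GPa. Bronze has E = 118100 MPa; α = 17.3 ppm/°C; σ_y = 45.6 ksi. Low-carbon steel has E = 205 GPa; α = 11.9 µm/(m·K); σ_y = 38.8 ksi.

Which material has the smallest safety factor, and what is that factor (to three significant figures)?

low-carbon steel, n = 0.627

Per material, after unit conversion:
  silicon carbide: E = 447.0, α = 4.26, σ_y = 407.0 → σ = 333 MPa, n = 1.22
  bronze: E = 118.1, α = 17.3, σ_y = 314.4 → σ = 358 MPa, n = 0.879
  low-carbon steel: E = 205.0, α = 11.9, σ_y = 267.5 → σ = 427 MPa, n = 0.627
The minimum is low-carbon steel at n = 0.627.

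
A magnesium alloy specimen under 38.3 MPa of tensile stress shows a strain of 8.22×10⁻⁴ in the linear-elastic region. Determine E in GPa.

46.6 GPa

E = σ/ε = 38.3 MPa / 8.22×10⁻⁴ = 46590 MPa = 46.6 GPa.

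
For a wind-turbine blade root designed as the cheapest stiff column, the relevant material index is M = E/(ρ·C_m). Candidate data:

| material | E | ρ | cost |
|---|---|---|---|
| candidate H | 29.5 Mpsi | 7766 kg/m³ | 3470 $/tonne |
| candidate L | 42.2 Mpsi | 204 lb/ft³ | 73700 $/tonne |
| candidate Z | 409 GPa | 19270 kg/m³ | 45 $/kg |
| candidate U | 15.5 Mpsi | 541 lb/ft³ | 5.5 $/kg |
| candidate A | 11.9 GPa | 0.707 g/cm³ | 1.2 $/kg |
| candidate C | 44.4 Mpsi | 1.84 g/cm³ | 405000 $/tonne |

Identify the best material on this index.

candidate A

Convert each candidate to consistent units, then evaluate M:
  candidate H: E = 203.4 GPa, ρ = 7766 kg/m³, cost = 3.470 $/kg
  candidate L: E = 291.0 GPa, ρ = 3268 kg/m³, cost = 73.70 $/kg
  candidate Z: E = 409.0 GPa, ρ = 19270 kg/m³, cost = 45.00 $/kg
  candidate U: E = 106.9 GPa, ρ = 8666 kg/m³, cost = 5.500 $/kg
  candidate A: E = 11.90 GPa, ρ = 707.0 kg/m³, cost = 1.200 $/kg
  candidate C: E = 306.1 GPa, ρ = 1840 kg/m³, cost = 405.0 $/kg
  candidate A: M = 14.0 MN·m per $
  candidate H: M = 7.55 MN·m per $
  candidate U: M = 2.24 MN·m per $
  candidate L: M = 1.21 MN·m per $
  candidate Z: M = 0.472 MN·m per $
  candidate C: M = 0.411 MN·m per $
Highest index: candidate A.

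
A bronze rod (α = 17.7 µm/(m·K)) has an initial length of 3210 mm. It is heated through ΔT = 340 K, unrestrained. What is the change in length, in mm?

19.3 mm

ΔL = α·L₀·ΔT = 17.7×10⁻⁶ × 3210 mm × 340.0 K = 19.3 mm.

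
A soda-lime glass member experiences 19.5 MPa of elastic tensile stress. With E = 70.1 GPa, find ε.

ε = σ/E = 19.5 / 70100 = 2.78×10⁻⁴.

2.78×10⁻⁴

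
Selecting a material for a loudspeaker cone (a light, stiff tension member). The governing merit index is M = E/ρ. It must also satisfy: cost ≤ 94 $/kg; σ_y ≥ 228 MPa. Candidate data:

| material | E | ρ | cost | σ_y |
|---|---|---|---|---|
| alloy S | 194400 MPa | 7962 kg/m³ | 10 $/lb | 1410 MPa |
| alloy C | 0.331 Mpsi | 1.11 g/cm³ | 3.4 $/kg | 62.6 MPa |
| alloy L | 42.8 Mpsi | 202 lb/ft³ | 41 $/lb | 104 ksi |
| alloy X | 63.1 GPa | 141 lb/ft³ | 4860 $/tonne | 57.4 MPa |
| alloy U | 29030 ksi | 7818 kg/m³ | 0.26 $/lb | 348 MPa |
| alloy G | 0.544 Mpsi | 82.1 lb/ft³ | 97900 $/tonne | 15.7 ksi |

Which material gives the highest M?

alloy L

Screen on constraints: cost ≤ 94 $/kg; σ_y ≥ 228 MPa. Survivors: alloy S, alloy L, alloy U.
In SI units:
  alloy S: E = 194.4 GPa, ρ = 7962 kg/m³
  alloy L: E = 295.1 GPa, ρ = 3236 kg/m³
  alloy U: E = 200.2 GPa, ρ = 7818 kg/m³
  alloy L: M = 91.2 MN·m/kg
  alloy U: M = 25.6 MN·m/kg
  alloy S: M = 24.4 MN·m/kg
The maximum is for alloy L.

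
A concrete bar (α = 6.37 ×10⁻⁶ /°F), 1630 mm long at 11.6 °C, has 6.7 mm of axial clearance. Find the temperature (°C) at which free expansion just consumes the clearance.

α = 6.37×10⁻⁶/°F × 9/5 = 11.5×10⁻⁶/K.
α·L₀·ΔT = 6.7 mm ⇒ ΔT = 6.7 / (11.5×10⁻⁶ × 1630.0) = 358.5 K.
T = 11.6 + 358.5 = 370.1 °C.

370 °C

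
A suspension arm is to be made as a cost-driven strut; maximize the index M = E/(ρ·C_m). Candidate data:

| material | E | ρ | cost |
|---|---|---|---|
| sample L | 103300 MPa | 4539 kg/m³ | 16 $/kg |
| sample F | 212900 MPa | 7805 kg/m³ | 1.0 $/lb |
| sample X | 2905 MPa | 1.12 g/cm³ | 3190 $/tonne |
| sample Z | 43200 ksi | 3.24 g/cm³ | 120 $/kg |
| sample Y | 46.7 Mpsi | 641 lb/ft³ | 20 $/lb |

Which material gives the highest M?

After converting to SI:
  sample L: E = 103.3 GPa, ρ = 4539 kg/m³, cost = 16.00 $/kg
  sample F: E = 212.9 GPa, ρ = 7805 kg/m³, cost = 2.205 $/kg
  sample X: E = 2.905 GPa, ρ = 1120 kg/m³, cost = 3.190 $/kg
  sample Z: E = 297.9 GPa, ρ = 3240 kg/m³, cost = 120.0 $/kg
  sample Y: E = 322.0 GPa, ρ = 10270 kg/m³, cost = 44.09 $/kg
  sample F: M = 12.4 MN·m per $
  sample L: M = 1.42 MN·m per $
  sample X: M = 0.813 MN·m per $
  sample Z: M = 0.766 MN·m per $
  sample Y: M = 0.711 MN·m per $
The maximum is for sample F.

sample F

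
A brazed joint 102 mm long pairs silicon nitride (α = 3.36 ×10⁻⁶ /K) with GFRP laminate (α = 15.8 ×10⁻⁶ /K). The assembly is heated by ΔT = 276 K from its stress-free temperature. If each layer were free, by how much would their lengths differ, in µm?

Δα = |3.36 − 15.8|×10⁻⁶/K = 12.4×10⁻⁶/K.
ΔL_mismatch = Δα·L·ΔT = 12.4×10⁻⁶ × 102.0 mm × 276.0 K = 350 µm.

350 µm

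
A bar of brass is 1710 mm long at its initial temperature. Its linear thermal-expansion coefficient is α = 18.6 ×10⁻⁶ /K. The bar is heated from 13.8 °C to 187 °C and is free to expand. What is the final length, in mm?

1715.5 mm

ΔT = 187 − 13.8 = 173.2 K.
ΔL = α·L₀·ΔT = 18.6×10⁻⁶ × 1710 mm × 173.2 K = 5.51 mm.
L = L₀ + ΔL = 1710 + 5.51 = 1715.5 mm.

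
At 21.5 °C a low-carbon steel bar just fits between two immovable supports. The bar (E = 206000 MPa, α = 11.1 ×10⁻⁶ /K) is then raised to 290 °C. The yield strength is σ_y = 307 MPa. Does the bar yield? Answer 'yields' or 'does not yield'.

yields

E = 206000 MPa = 206.0 GPa.
ΔT = 268.5 K. Constrained thermal stress σ = E·α·ΔT = 206.0×10³ MPa × 11.1×10⁻⁶ × 268.5 = 614 MPa (compressive).
Compare to σ_y = 307 MPa: σ ≥ σ_y, so it yields.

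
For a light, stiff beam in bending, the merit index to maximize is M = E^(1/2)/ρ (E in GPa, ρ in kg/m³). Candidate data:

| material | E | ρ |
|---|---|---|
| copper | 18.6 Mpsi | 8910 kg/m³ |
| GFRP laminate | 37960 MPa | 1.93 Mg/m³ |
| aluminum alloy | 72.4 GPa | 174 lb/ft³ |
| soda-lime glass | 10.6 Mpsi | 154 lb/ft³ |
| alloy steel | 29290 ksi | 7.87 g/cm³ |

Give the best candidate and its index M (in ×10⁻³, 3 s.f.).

In SI units:
  copper: E = 128.2 GPa, ρ = 8910 kg/m³
  GFRP laminate: E = 37.96 GPa, ρ = 1930 kg/m³
  aluminum alloy: E = 72.40 GPa, ρ = 2787 kg/m³
  soda-lime glass: E = 73.08 GPa, ρ = 2467 kg/m³
  alloy steel: E = 201.9 GPa, ρ = 7870 kg/m³
  soda-lime glass: M = 3.47×10⁻³
  GFRP laminate: M = 3.19×10⁻³
  aluminum alloy: M = 3.05×10⁻³
  alloy steel: M = 1.81×10⁻³
  copper: M = 1.27×10⁻³
Highest index: soda-lime glass.

soda-lime glass, M = 3.47×10⁻³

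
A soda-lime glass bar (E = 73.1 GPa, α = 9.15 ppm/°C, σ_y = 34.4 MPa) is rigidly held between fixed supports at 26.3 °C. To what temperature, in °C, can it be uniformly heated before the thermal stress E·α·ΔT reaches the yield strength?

E·α·ΔT = 34.40 MPa ⇒ ΔT = 34.40 / (73.10×10³ × 9.15×10⁻⁶) = 51.43 K.
T = 26.3 + 51.43 = 77.73 °C.

77.7 °C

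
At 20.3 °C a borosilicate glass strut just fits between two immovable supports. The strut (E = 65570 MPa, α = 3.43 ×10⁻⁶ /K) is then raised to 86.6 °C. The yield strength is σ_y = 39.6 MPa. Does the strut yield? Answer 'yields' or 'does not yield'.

E = 65570 MPa = 65.57 GPa.
ΔT = 66.30 K. Constrained thermal stress σ = E·α·ΔT = 65.57×10³ MPa × 3.43×10⁻⁶ × 66.30 = 14.9 MPa (compressive).
Compare to σ_y = 39.6 MPa: σ < σ_y, so it does not yield.

does not yield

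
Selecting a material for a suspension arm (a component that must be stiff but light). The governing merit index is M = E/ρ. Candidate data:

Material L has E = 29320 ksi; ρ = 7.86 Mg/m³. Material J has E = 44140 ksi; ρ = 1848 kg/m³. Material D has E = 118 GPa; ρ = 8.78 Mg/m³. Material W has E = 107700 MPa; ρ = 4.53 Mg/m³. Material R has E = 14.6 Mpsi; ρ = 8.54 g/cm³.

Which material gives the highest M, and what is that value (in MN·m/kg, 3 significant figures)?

After converting to SI:
  material L: E = 202.2 GPa, ρ = 7860 kg/m³
  material J: E = 304.3 GPa, ρ = 1848 kg/m³
  material D: E = 118.0 GPa, ρ = 8780 kg/m³
  material W: E = 107.7 GPa, ρ = 4530 kg/m³
  material R: E = 100.7 GPa, ρ = 8540 kg/m³
  material J: M = 165 MN·m/kg
  material L: M = 25.7 MN·m/kg
  material W: M = 23.8 MN·m/kg
  material D: M = 13.4 MN·m/kg
  material R: M = 11.8 MN·m/kg
Material J ranks first.

material J, M = 165 MN·m/kg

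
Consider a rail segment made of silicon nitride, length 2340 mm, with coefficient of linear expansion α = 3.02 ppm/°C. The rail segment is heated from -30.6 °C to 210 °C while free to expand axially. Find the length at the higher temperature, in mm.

ΔT = 210 − (-30.6) = 240.6 K.
ΔL = α·L₀·ΔT = 3.02×10⁻⁶ × 2340 mm × 240.6 K = 1.70 mm.
L = L₀ + ΔL = 2340 + 1.70 = 2341.7 mm.

2341.7 mm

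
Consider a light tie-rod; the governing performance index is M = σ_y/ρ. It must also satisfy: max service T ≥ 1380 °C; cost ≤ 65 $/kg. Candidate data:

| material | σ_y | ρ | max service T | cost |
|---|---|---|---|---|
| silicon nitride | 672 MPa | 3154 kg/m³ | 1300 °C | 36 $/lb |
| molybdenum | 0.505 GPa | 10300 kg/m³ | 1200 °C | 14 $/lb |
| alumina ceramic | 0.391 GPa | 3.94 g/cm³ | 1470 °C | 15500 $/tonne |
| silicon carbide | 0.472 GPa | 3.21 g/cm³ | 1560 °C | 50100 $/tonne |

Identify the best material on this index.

silicon carbide

Screen on constraints: max service T ≥ 1380 °C; cost ≤ 65 $/kg. Survivors: alumina ceramic, silicon carbide.
After converting to SI:
  alumina ceramic: σ_y = 391.0 MPa, ρ = 3940 kg/m³
  silicon carbide: σ_y = 472.0 MPa, ρ = 3210 kg/m³
  silicon carbide: M = 147 kN·m/kg
  alumina ceramic: M = 99.2 kN·m/kg
Silicon carbide has the largest M.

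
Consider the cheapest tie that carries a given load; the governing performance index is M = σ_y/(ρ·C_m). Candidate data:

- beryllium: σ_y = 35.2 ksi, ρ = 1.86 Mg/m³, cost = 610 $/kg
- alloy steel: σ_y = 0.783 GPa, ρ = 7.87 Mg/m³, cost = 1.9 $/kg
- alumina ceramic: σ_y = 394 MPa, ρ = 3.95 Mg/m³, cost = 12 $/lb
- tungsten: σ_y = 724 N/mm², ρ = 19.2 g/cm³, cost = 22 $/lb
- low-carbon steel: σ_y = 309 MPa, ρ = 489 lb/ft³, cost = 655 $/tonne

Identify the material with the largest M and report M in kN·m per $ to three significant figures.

Convert each candidate to consistent units, then evaluate M:
  beryllium: σ_y = 242.7 MPa, ρ = 1860 kg/m³, cost = 610.0 $/kg
  alloy steel: σ_y = 783.0 MPa, ρ = 7870 kg/m³, cost = 1.900 $/kg
  alumina ceramic: σ_y = 394.0 MPa, ρ = 3950 kg/m³, cost = 26.46 $/kg
  tungsten: σ_y = 724.0 MPa, ρ = 19200 kg/m³, cost = 48.50 $/kg
  low-carbon steel: σ_y = 309.0 MPa, ρ = 7833 kg/m³, cost = 0.6550 $/kg
  low-carbon steel: M = 60.2 kN·m per $
  alloy steel: M = 52.4 kN·m per $
  alumina ceramic: M = 3.77 kN·m per $
  tungsten: M = 0.777 kN·m per $
  beryllium: M = 0.214 kN·m per $
Low-carbon steel has the largest M.

low-carbon steel, M = 60.2 kN·m per $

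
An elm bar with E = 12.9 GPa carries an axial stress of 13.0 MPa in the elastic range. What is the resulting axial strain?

ε = σ/E = 13.0 / 12900 = 1.01×10⁻³.

1.01×10⁻³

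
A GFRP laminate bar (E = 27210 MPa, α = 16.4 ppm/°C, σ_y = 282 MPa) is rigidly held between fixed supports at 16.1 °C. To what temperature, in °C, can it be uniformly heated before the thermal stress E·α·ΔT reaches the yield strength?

E = 27210 MPa = 27.21 GPa.
E·α·ΔT = 282.0 MPa ⇒ ΔT = 282.0 / (27.21×10³ × 16.4×10⁻⁶) = 631.9 K.
T = 16.1 + 631.9 = 648.0 °C.

648 °C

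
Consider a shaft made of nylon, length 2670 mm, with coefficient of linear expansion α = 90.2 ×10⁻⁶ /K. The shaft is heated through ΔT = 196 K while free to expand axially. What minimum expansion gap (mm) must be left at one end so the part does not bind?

ΔL = α·L₀·ΔT = 90.2×10⁻⁶ × 2670 mm × 196.0 K = 47.2 mm.

47.2 mm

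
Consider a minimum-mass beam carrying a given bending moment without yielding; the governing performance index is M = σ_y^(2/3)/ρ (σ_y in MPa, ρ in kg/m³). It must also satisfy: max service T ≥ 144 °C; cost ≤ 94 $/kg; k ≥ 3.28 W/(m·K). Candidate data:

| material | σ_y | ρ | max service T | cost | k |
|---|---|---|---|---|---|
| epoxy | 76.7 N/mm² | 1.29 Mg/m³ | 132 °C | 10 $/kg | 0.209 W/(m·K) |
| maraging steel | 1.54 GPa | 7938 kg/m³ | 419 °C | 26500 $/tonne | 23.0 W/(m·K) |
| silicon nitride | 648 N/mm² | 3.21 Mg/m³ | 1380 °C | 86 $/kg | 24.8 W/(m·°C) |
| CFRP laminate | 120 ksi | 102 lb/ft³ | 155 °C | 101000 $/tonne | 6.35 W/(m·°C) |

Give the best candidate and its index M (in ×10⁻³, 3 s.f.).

silicon nitride, M = 23.3×10⁻³

Screen on constraints: max service T ≥ 144 °C; cost ≤ 94 $/kg; k ≥ 3.28 W/(m·K). Survivors: maraging steel, silicon nitride.
After converting to SI:
  maraging steel: σ_y = 1540 MPa, ρ = 7938 kg/m³
  silicon nitride: σ_y = 648.0 MPa, ρ = 3210 kg/m³
  silicon nitride: M = 23.3×10⁻³
  maraging steel: M = 16.8×10⁻³
Silicon nitride has the largest M.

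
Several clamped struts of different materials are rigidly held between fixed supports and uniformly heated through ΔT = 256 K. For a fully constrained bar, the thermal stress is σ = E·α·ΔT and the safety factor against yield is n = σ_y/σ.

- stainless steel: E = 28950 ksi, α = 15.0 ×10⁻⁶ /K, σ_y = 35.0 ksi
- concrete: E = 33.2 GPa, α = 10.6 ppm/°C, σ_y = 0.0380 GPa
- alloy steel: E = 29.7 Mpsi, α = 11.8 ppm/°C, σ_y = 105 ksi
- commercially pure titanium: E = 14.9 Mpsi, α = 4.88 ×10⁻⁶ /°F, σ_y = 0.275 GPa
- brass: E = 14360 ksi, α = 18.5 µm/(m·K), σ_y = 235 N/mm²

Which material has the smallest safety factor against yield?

In consistent units (E in GPa, α in ×10⁻⁶/K, σ_y in MPa):
  stainless steel: E = 199.6, α = 15.0, σ_y = 241.3 → σ = 766 MPa, n = 0.315
  concrete: E = 33.20, α = 10.6, σ_y = 38.00 → σ = 90.1 MPa, n = 0.422
  alloy steel: E = 204.8, α = 11.8, σ_y = 723.9 → σ = 619 MPa, n = 1.17
  commercially pure titanium: E = 102.7, α = 8.78, σ_y = 275.0 → σ = 231 MPa, n = 1.19
  brass: E = 99.01, α = 18.5, σ_y = 235.0 → σ = 469 MPa, n = 0.501
Smallest n: stainless steel with n = 0.315.

stainless steel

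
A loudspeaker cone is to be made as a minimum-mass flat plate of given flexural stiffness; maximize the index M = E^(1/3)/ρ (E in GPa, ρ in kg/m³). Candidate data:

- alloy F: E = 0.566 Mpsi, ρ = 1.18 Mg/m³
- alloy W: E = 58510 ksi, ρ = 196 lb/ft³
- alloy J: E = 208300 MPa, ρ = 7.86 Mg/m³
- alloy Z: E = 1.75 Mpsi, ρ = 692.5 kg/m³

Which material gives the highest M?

alloy Z

Convert each candidate to consistent units, then evaluate M:
  alloy F: E = 3.902 GPa, ρ = 1180 kg/m³
  alloy W: E = 403.4 GPa, ρ = 3140 kg/m³
  alloy J: E = 208.3 GPa, ρ = 7860 kg/m³
  alloy Z: E = 12.07 GPa, ρ = 692.5 kg/m³
  alloy Z: M = 3.31×10⁻³
  alloy W: M = 2.35×10⁻³
  alloy F: M = 1.33×10⁻³
  alloy J: M = 0.754×10⁻³
Highest index: alloy Z.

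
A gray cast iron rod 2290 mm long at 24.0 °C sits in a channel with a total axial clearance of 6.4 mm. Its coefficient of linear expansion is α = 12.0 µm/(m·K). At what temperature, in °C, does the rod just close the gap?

α·L₀·ΔT = 6.4 mm ⇒ ΔT = 6.4 / (12.0×10⁻⁶ × 2290.0) = 232.9 K.
T = 24.0 + 232.9 = 256.9 °C.

257 °C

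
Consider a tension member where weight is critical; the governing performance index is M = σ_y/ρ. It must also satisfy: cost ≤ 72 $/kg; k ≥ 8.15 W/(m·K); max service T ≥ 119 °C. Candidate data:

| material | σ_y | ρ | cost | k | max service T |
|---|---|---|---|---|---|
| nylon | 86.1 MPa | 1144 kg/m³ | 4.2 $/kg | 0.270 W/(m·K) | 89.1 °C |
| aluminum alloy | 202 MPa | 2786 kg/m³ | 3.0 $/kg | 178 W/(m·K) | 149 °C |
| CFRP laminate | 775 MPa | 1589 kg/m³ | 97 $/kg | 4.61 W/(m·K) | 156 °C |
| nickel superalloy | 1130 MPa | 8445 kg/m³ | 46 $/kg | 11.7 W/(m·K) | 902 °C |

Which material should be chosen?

Screen on constraints: cost ≤ 72 $/kg; k ≥ 8.15 W/(m·K); max service T ≥ 119 °C. Survivors: aluminum alloy, nickel superalloy.
Per-candidate index values:
  nickel superalloy: M = 134 kN·m/kg
  aluminum alloy: M = 72.5 kN·m/kg
Nickel superalloy ranks first.

nickel superalloy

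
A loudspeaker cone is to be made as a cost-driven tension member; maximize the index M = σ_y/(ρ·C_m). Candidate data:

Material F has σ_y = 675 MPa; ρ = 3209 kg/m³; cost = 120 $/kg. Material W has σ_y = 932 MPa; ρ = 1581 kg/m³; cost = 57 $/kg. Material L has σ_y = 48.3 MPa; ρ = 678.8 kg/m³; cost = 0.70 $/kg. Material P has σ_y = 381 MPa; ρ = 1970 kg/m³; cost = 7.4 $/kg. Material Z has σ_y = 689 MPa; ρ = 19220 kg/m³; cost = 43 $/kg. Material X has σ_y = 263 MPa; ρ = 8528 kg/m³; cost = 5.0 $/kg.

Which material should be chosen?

Computing M directly (units already consistent):
  material L: M = 102 kN·m per $
  material P: M = 26.1 kN·m per $
  material W: M = 10.3 kN·m per $
  material X: M = 6.17 kN·m per $
  material F: M = 1.75 kN·m per $
  material Z: M = 0.834 kN·m per $
Material L has the largest M.

material L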